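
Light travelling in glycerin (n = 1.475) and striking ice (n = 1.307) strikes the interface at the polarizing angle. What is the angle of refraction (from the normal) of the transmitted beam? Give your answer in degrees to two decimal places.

θ_t ≈ 48.46°

tan θ_B = n₂/n₁ = 1.307/1.475 = 0.8861, so θ_B = 41.54°.
Since θ_B + θ_t = 90° at Brewster incidence, θ_t = 90° − 41.54° = 48.46°.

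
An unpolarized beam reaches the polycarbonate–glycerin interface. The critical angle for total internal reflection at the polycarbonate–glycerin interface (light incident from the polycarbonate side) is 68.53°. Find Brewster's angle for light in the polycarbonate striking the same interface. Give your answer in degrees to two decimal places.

n₂/n₁ = sin θ_c = sin 68.53° = 0.9306.
tan θ_B equals the same ratio, so θ_B = arctan(0.9306) = 42.94°.

θ_B ≈ 42.94°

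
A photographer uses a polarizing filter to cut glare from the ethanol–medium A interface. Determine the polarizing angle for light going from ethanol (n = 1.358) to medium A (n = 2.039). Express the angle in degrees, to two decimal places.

θ_B ≈ 56.34°

Here n₂/n₁ = 2.039/1.358 = 1.5015, and Brewster's law gives tan θ_B = n₂/n₁. Taking the arctangent, θ_B = 56.34°.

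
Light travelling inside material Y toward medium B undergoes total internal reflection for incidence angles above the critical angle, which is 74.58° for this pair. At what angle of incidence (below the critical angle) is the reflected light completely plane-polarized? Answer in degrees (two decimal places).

θ_B ≈ 43.95°

n₂/n₁ = sin θ_c = sin 74.58° = 0.9640.
tan θ_B equals the same ratio, so θ_B = arctan(0.9640) = 43.95°.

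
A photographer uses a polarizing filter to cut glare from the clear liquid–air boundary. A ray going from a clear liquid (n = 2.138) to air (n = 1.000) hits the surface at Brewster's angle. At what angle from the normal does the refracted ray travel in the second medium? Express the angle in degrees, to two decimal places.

tan θ_B = n₂/n₁ = 1.000/2.138 = 0.4677, so θ_B = 25.07°.
At Brewster's angle the reflected and refracted rays are perpendicular, so θ_t = 90° − θ_B = 90° − 25.07° = 64.93°.

θ_t ≈ 64.93°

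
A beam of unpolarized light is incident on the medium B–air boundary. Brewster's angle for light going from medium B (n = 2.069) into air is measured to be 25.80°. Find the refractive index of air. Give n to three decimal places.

Full polarization of the reflected beam means tan θ_B = n₂/n₁, where n₁ is the incident medium (medium B).
n₂ = n₁ tan θ_B = 2.069 × tan 25.80° = 1.000.

n ≈ 1.000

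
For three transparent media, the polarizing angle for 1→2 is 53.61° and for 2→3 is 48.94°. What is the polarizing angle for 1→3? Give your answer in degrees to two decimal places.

θ_B ≈ 57.30°

tan θ_B(1→2) = n₂/n₁ = tan 53.61° = 1.3569.
tan θ_B(2→3) = n₃/n₂ = tan 48.94° = 1.1479.
n₃/n₁ = 1.5576. Then tan θ_B(1→3) = n₃/n₁, so θ_B(1→3) = arctan(1.5576) = 57.30°.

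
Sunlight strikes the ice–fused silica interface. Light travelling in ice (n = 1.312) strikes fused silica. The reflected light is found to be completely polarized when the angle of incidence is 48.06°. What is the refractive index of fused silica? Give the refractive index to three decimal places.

Brewster's law: tan θ_B = n₂/n₁ (light incident in ice, refracted into fused silica).
n₂ = n₁ tan θ_B = 1.312 × tan 48.06° = 1.460.

n ≈ 1.460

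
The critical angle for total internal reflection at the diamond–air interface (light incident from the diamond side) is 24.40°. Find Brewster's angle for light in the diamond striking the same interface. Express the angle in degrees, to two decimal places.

sin θ_c = n₂/n₁, so n₂/n₁ = sin 24.40° = 0.4131.
Brewster: tan θ_B = n₂/n₁ = 0.4131.
θ_B = arctan(0.4131) = 22.45°.

θ_B ≈ 22.45°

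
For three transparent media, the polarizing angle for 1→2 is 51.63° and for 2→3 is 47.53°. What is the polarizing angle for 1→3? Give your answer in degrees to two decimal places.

tan θ_B(1→2) = n₂/n₁ = tan 51.63° = 1.2630.
tan θ_B(2→3) = n₃/n₂ = tan 47.53° = 1.0925.
Multiplying, n₃/n₁ = 1.2630 × 1.0925 = 1.3798, and θ_B(1→3) = arctan 1.3798 = 54.07°.

θ_B ≈ 54.07°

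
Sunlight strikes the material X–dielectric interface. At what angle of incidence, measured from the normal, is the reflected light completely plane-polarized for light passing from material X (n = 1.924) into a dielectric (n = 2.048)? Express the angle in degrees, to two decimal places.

The reflected p-component vanishes when tan θ_B = n₂/n₁.
Brewster's condition: tan θ_B = n₂/n₁ = 2.048/1.924 = 1.0644. Taking the arctangent, θ_B = 46.79°.

θ_B ≈ 46.79°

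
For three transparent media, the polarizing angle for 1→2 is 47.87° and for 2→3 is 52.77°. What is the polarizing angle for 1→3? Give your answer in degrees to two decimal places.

Each Brewster angle gives a ratio: n₂/n₁ = tan 47.87° = 1.1056, n₃/n₂ = tan 52.77° = 1.3160.
Multiplying, n₃/n₁ = 1.1056 × 1.3160 = 1.4549, and θ_B(1→3) = arctan 1.4549 = 55.50°.

θ_B ≈ 55.50°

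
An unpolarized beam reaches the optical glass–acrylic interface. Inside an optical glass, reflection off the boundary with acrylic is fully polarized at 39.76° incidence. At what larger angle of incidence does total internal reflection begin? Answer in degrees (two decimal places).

tan θ_B = n₂/n₁ = tan 39.76° = 0.8320.
Total internal reflection: sin θ_c = n₂/n₁ = 0.8320.
θ_c = arcsin(0.8320) = 56.30°.

θ_c ≈ 56.30°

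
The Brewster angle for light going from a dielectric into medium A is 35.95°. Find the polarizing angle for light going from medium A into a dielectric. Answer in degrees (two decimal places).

θ_B' ≈ 54.05°

tan θ_B' = n₁/n₂ = 1/tan θ_B, so θ_B' = 90° − θ_B.
θ_B' = 90° − 35.95° = 54.05°.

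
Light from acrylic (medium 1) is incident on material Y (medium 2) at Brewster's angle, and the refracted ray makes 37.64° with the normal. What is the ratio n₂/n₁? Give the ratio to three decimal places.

At Brewster incidence θ_B = 90° − θ_t = 90° − 37.64° = 52.36°.
tan θ_B = n₂/n₁, so n₂/n₁ = tan 52.36° = 1.297.

n₂/n₁ ≈ 1.297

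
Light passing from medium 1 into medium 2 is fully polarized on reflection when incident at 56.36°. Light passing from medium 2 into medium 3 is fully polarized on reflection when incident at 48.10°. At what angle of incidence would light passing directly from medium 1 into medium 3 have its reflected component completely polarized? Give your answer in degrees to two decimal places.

θ_B ≈ 59.16°

tan θ_B(1→2) = n₂/n₁ = tan 56.36° = 1.5028.
tan θ_B(2→3) = n₃/n₂ = tan 48.10° = 1.1145.
n₃/n₁ = 1.6749. Then tan θ_B(1→3) = n₃/n₁, so θ_B(1→3) = arctan(1.6749) = 59.16°.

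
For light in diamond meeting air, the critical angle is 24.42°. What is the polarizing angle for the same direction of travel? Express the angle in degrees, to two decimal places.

θ_B ≈ 22.46°

n₂/n₁ = sin θ_c = sin 24.42° = 0.4134.
tan θ_B equals the same ratio, so θ_B = arctan(0.4134) = 22.46°.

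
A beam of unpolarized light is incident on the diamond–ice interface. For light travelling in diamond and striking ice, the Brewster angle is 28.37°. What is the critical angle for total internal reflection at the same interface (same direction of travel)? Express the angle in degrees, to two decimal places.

θ_c ≈ 32.69°

tan θ_B = n₂/n₁ = tan 28.37° = 0.5400.
Total internal reflection: sin θ_c = n₂/n₁ = 0.5400.
θ_c = arcsin(0.5400) = 32.69°.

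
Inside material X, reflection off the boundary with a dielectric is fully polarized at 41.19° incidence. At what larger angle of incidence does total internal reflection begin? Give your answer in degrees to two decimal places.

tan θ_B = n₂/n₁ = tan 41.19° = 0.8751.
Total internal reflection: sin θ_c = n₂/n₁ = 0.8751.
θ_c = arcsin(0.8751) = 61.06°.

θ_c ≈ 61.06°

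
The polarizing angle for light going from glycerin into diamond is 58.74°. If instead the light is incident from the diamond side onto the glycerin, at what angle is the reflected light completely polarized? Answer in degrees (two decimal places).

θ_B' ≈ 31.26°

Reversing the direction swaps n₁ and n₂, so tan θ_B' = 1/tan θ_B and θ_B' = 90° − θ_B.
Hence θ_B' = 90° − 58.74° = 31.26°.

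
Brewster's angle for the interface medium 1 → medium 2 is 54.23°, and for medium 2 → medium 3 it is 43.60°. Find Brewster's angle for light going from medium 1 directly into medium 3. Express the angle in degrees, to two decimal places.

θ_B ≈ 52.89°

Each Brewster angle gives a ratio: n₂/n₁ = tan 54.23° = 1.3881, n₃/n₂ = tan 43.60° = 0.9523.
Multiplying, n₃/n₁ = 1.3881 × 0.9523 = 1.3218, and θ_B(1→3) = arctan 1.3218 = 52.89°.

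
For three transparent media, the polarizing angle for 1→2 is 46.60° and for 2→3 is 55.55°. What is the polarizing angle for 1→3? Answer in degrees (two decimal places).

tan θ_B(1→2) = n₂/n₁ = tan 46.60° = 1.0575.
tan θ_B(2→3) = n₃/n₂ = tan 55.55° = 1.4577.
n₃/n₁ = 1.5415. Then tan θ_B(1→3) = n₃/n₁, so θ_B(1→3) = arctan(1.5415) = 57.03°.

θ_B ≈ 57.03°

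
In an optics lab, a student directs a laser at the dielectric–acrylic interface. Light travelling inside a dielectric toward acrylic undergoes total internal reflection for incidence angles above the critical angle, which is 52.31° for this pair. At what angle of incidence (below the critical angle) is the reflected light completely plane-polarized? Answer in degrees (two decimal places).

θ_B ≈ 38.36°

n₂/n₁ = sin θ_c = sin 52.31° = 0.7913.
tan θ_B equals the same ratio, so θ_B = arctan(0.7913) = 38.36°.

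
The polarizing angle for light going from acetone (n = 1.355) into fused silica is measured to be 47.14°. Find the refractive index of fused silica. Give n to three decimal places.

n ≈ 1.460

Full polarization of the reflected beam means tan θ_B = n₂/n₁, where n₁ is the incident medium (acetone).
n₂ = n₁ tan θ_B = 1.355 × tan 47.14° = 1.460.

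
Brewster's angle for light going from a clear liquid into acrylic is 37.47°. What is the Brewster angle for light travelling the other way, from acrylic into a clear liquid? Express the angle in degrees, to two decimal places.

The two Brewster angles are complementary: θ_B' = 90° − θ_B = 90° − 37.47° = 52.53°.

θ_B' ≈ 52.53°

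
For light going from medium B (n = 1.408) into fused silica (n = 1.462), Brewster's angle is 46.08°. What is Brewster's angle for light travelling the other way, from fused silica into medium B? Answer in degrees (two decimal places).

The two Brewster angles are complementary: θ_B' = 90° − θ_B = 90° − 46.08° = 43.92°.

θ_B' ≈ 43.92°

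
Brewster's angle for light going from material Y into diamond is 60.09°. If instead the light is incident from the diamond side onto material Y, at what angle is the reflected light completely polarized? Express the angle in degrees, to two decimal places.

The two Brewster angles are complementary: θ_B' = 90° − θ_B = 90° − 60.09° = 29.91°.

θ_B' ≈ 29.91°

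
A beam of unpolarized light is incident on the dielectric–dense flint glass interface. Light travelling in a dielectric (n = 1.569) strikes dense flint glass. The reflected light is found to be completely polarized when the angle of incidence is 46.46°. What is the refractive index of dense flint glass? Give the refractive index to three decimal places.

At Brewster's angle, tan θ_B = n₂/n₁ with n₁ on the incident side (a dielectric) and n₂ on the transmitted side (dense flint glass).
n₂ = n₁ tan θ_B = 1.569 × tan 46.46° = 1.651.

n ≈ 1.651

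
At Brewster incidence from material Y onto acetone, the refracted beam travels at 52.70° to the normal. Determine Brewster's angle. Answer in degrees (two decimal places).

At Brewster's angle the reflected and refracted rays are perpendicular, so θ_B + θ_t = 90°.
So θ_B = 90° − θ_t = 90° − 52.70° = 37.30°.

θ_B ≈ 37.30°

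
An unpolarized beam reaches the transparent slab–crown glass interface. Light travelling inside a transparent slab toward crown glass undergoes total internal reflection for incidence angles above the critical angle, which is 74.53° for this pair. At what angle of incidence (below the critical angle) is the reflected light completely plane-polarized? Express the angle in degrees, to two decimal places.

sin θ_c = n₂/n₁, so n₂/n₁ = sin 74.53° = 0.9638.
Brewster: tan θ_B = n₂/n₁ = 0.9638.
θ_B = arctan(0.9638) = 43.94°.

θ_B ≈ 43.94°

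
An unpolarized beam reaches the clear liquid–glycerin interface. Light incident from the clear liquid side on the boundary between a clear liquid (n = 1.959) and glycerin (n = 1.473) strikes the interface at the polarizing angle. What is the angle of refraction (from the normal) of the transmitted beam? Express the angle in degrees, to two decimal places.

θ_t ≈ 53.06°

tan θ_B = n₂/n₁ = 1.473/1.959 = 0.7519, so θ_B = 36.94°.
At Brewster's angle the reflected and refracted rays are perpendicular, so θ_t = 90° − θ_B = 90° − 36.94° = 53.06°.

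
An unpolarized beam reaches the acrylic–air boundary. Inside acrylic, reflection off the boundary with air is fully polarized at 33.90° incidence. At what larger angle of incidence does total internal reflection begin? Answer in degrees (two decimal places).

θ_c ≈ 42.22°

From Brewster, n₂/n₁ = tan θ_B = tan 33.90° = 0.6720.
Then sin θ_c = n₂/n₁ = 0.6720, so θ_c = arcsin 0.6720 = 42.22°.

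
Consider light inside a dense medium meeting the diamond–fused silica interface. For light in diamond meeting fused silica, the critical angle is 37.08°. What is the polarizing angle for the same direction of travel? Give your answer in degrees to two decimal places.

θ_B ≈ 31.09°

n₂/n₁ = sin θ_c = sin 37.08° = 0.6029.
tan θ_B equals the same ratio, so θ_B = arctan(0.6029) = 31.09°.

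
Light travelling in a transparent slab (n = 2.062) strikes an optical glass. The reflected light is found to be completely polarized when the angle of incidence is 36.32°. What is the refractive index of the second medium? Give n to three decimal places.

Full polarization of the reflected beam means tan θ_B = n₂/n₁, where n₁ is the incident medium (a transparent slab).
n₂ = n₁ tan θ_B = 2.062 × tan 36.32° = 1.516.

n ≈ 1.516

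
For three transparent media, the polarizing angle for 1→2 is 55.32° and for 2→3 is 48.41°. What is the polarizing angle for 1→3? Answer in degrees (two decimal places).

θ_B ≈ 58.45°

Each Brewster angle gives a ratio: n₂/n₁ = tan 55.32° = 1.4453, n₃/n₂ = tan 48.41° = 1.1267.
n₃/n₁ = 1.6284. Then tan θ_B(1→3) = n₃/n₁, so θ_B(1→3) = arctan(1.6284) = 58.45°.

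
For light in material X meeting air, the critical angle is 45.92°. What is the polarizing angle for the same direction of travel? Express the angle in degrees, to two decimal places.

n₂/n₁ = sin θ_c = sin 45.92° = 0.7184.
tan θ_B equals the same ratio, so θ_B = arctan(0.7184) = 35.69°.

θ_B ≈ 35.69°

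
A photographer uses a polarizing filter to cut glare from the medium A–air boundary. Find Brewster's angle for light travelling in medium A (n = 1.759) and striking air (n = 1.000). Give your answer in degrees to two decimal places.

Brewster's condition: tan θ_B = n₂/n₁ = 1.000/1.759 = 0.5685. Taking the arctangent, θ_B = 29.62°.

θ_B ≈ 29.62°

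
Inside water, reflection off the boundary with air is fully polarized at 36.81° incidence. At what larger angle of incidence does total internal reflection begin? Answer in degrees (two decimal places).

n₂/n₁ = tan 36.81° = 0.7484; the critical angle satisfies sin θ_c = n₂/n₁.
θ_c = arcsin(0.7484) = 48.45°.

θ_c ≈ 48.45°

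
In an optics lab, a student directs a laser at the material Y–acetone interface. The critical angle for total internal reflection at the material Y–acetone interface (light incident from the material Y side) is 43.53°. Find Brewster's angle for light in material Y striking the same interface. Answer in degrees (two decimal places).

θ_B ≈ 34.56°

sin θ_c = n₂/n₁, so n₂/n₁ = sin 43.53° = 0.6887.
Brewster: tan θ_B = n₂/n₁ = 0.6887.
θ_B = arctan(0.6887) = 34.56°.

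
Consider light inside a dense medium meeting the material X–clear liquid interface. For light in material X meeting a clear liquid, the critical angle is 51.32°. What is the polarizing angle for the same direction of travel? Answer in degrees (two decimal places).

θ_B ≈ 37.98°

At the critical angle sin θ_c = n₂/n₁, giving n₂/n₁ = sin 51.32° = 0.7806.
Then tan θ_B = n₂/n₁ = 0.7806, so θ_B = arctan 0.7806 = 37.98°.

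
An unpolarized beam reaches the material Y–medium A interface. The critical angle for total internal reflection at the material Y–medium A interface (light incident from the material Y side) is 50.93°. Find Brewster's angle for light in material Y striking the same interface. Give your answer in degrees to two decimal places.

At the critical angle sin θ_c = n₂/n₁, giving n₂/n₁ = sin 50.93° = 0.7764.
Then tan θ_B = n₂/n₁ = 0.7764, so θ_B = arctan 0.7764 = 37.82°.

θ_B ≈ 37.82°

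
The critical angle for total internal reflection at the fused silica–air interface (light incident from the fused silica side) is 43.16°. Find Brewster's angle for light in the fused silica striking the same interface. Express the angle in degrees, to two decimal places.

n₂/n₁ = sin θ_c = sin 43.16° = 0.6840.
tan θ_B equals the same ratio, so θ_B = arctan(0.6840) = 34.37°.

θ_B ≈ 34.37°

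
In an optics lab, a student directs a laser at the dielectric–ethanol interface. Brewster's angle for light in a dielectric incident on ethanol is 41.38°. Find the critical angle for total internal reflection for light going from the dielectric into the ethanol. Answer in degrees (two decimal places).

From Brewster, n₂/n₁ = tan θ_B = tan 41.38° = 0.8810.
Then sin θ_c = n₂/n₁ = 0.8810, so θ_c = arcsin 0.8810 = 61.76°.

θ_c ≈ 61.76°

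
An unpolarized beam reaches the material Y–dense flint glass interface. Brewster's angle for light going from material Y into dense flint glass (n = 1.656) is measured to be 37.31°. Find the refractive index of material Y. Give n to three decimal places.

n ≈ 2.173

Brewster's law: tan θ_B = n₂/n₁ (light incident in material Y, refracted into dense flint glass).
n₁ = n₂ / tan θ_B = 1.656 / tan 37.31° = 2.173.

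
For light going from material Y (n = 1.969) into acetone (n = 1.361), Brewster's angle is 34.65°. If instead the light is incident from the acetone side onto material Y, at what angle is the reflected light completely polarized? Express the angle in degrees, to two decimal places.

θ_B' ≈ 55.35°

The two Brewster angles are complementary: θ_B' = 90° − θ_B = 90° − 34.65° = 55.35°.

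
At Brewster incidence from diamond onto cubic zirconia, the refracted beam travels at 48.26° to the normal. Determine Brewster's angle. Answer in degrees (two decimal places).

At Brewster's angle the reflected and refracted rays are perpendicular, so θ_B + θ_t = 90°.
θ_B = 90° − 48.26° = 41.74°.

θ_B ≈ 41.74°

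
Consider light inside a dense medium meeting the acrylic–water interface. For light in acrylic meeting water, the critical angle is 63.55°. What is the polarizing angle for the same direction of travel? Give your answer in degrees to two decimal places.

θ_B ≈ 41.84°

sin θ_c = n₂/n₁, so n₂/n₁ = sin 63.55° = 0.8953.
Brewster: tan θ_B = n₂/n₁ = 0.8953.
θ_B = arctan(0.8953) = 41.84°.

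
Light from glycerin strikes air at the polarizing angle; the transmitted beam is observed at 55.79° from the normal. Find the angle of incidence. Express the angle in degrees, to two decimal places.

θ_B ≈ 34.21°

Since the reflected and refracted rays are at right angles at the polarizing angle, θ_B + θ_t = 90°.
So θ_B = 90° − θ_t = 90° − 55.79° = 34.21°.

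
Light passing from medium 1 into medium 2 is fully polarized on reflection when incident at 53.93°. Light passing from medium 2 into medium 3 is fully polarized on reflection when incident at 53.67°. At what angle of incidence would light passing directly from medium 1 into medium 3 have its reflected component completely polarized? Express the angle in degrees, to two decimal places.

Each Brewster angle gives a ratio: n₂/n₁ = tan 53.93° = 1.3729, n₃/n₂ = tan 53.67° = 1.3598.
So n₃/n₁ = (n₂/n₁)(n₃/n₂) = 1.3729 × 1.3598 = 1.8669.
θ_B(1→3) = arctan(1.8669) = 61.82°.

θ_B ≈ 61.82°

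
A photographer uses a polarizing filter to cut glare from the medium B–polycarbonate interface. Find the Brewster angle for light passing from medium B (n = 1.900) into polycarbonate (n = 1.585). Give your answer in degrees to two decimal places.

θ_B ≈ 39.84°

Here n₂/n₁ = 1.585/1.900 = 0.8342, and Brewster's law gives tan θ_B = n₂/n₁.
θ_B = arctan(0.8342) = 39.84°.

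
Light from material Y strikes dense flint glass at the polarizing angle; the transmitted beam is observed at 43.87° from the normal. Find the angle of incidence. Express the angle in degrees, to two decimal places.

Brewster's condition makes the reflected and refracted beams perpendicular: θ_B + θ_t = 90°.
So θ_B = 90° − θ_t = 90° − 43.87° = 46.13°.

θ_B ≈ 46.13°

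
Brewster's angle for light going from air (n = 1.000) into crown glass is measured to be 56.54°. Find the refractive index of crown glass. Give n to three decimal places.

n ≈ 1.513

Brewster's law: tan θ_B = n₂/n₁ (light incident in air, refracted into crown glass).
n₂ = n₁ tan θ_B = 1.000 × tan 56.54° = 1.513.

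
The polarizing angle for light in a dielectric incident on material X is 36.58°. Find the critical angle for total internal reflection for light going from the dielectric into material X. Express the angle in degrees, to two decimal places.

θ_c ≈ 47.91°

n₂/n₁ = tan 36.58° = 0.7421; the critical angle satisfies sin θ_c = n₂/n₁.
θ_c = arcsin(0.7421) = 47.91°.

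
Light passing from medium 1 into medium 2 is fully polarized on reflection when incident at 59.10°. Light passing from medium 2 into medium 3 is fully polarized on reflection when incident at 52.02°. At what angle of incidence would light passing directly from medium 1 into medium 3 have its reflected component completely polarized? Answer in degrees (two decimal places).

θ_B ≈ 64.96°

tan θ_B(1→2) = n₂/n₁ = tan 59.10° = 1.6709.
tan θ_B(2→3) = n₃/n₂ = tan 52.02° = 1.2809.
Multiplying, n₃/n₁ = 1.6709 × 1.2809 = 2.1402, and θ_B(1→3) = arctan 2.1402 = 64.96°.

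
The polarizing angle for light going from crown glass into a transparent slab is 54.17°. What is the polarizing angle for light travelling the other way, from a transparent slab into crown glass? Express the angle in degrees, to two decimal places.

θ_B' ≈ 35.83°

tan θ_B' = n₁/n₂ = 1/tan θ_B, so θ_B' = 90° − θ_B.
θ_B' = 90° − 54.17° = 35.83°.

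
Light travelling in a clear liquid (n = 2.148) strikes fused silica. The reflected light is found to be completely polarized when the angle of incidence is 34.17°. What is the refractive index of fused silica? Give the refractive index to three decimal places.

n ≈ 1.458

Full polarization of the reflected beam means tan θ_B = n₂/n₁, where n₁ is the incident medium (a clear liquid).
n₂ = n₁ tan θ_B = 2.148 × tan 34.17° = 1.458.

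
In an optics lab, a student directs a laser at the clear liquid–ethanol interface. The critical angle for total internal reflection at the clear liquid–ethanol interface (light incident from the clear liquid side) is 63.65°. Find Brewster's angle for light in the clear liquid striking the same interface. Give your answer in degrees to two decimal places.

θ_B ≈ 41.86°

sin θ_c = n₂/n₁, so n₂/n₁ = sin 63.65° = 0.8961.
Brewster: tan θ_B = n₂/n₁ = 0.8961.
θ_B = arctan(0.8961) = 41.86°.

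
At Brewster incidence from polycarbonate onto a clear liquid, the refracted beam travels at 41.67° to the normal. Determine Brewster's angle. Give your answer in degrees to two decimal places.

θ_B ≈ 48.33°

Brewster's condition makes the reflected and refracted beams perpendicular: θ_B + θ_t = 90°.
So θ_B = 90° − θ_t = 90° − 41.67° = 48.33°.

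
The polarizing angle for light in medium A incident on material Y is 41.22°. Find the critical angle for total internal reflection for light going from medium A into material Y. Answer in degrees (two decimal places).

From Brewster, n₂/n₁ = tan θ_B = tan 41.22° = 0.8761.
Then sin θ_c = n₂/n₁ = 0.8761, so θ_c = arcsin 0.8761 = 61.17°.

θ_c ≈ 61.17°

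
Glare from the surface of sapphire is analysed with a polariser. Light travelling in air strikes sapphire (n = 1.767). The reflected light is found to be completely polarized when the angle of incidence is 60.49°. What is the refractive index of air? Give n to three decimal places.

n ≈ 1.000

Brewster's law: tan θ_B = n₂/n₁ (light incident in air, refracted into sapphire).
n₁ = n₂ / tan θ_B = 1.767 / tan 60.49° = 1.000.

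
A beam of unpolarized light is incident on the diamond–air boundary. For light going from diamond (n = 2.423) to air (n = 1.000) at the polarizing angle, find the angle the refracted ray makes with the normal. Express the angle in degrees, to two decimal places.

tan θ_B = n₂/n₁ = 1.000/2.423 = 0.4127, so θ_B = 22.43°.
Since θ_B + θ_t = 90° at Brewster incidence, θ_t = 90° − 22.43° = 67.57°.

θ_t ≈ 67.57°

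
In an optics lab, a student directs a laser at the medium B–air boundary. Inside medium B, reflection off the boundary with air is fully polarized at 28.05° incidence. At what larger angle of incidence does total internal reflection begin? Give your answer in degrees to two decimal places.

n₂/n₁ = tan 28.05° = 0.5328; the critical angle satisfies sin θ_c = n₂/n₁.
θ_c = arcsin(0.5328) = 32.20°.

θ_c ≈ 32.20°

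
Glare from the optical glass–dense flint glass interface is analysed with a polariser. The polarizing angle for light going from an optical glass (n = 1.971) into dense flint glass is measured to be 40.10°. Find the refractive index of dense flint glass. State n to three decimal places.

n ≈ 1.660

Brewster's law: tan θ_B = n₂/n₁ (light incident in an optical glass, refracted into dense flint glass).
n₂ = n₁ tan θ_B = 1.971 × tan 40.10° = 1.660.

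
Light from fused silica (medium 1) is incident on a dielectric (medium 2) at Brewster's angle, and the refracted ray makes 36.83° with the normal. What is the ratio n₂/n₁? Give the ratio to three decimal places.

n₂/n₁ ≈ 1.335

At Brewster incidence θ_B = 90° − θ_t = 90° − 36.83° = 53.17°.
Then n₂/n₁ = tan θ_B = tan 53.17° = 1.335.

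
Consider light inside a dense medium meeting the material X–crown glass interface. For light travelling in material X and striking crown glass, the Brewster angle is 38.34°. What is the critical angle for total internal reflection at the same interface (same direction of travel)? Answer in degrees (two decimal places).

tan θ_B = n₂/n₁ = tan 38.34° = 0.7909.
Total internal reflection: sin θ_c = n₂/n₁ = 0.7909.
θ_c = arcsin(0.7909) = 52.27°.

θ_c ≈ 52.27°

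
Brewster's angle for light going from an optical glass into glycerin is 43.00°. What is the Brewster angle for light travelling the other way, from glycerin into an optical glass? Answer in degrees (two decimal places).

θ_B' ≈ 47.00°

The two Brewster angles are complementary: θ_B' = 90° − θ_B = 90° − 43.00° = 47.00°.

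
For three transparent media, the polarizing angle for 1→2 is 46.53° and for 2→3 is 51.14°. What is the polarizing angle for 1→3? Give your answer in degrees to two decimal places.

θ_B ≈ 52.63°

n₂/n₁ = tan 46.53° = 1.0549 and n₃/n₂ = tan 51.14° = 1.2411.
n₃/n₁ = 1.3092. Then tan θ_B(1→3) = n₃/n₁, so θ_B(1→3) = arctan(1.3092) = 52.63°.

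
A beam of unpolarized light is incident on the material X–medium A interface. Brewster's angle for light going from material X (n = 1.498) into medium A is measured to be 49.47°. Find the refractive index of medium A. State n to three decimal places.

n ≈ 1.752

Brewster's law: tan θ_B = n₂/n₁ (light incident in material X, refracted into medium A).
n₂ = n₁ tan θ_B = 1.498 × tan 49.47° = 1.752.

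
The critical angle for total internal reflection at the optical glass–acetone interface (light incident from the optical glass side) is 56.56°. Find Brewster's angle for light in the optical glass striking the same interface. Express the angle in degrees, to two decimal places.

At the critical angle sin θ_c = n₂/n₁, giving n₂/n₁ = sin 56.56° = 0.8345.
Then tan θ_B = n₂/n₁ = 0.8345, so θ_B = arctan 0.8345 = 39.84°.

θ_B ≈ 39.84°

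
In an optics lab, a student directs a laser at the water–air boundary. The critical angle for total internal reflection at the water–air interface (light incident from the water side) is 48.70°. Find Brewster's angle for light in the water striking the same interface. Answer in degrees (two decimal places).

n₂/n₁ = sin θ_c = sin 48.70° = 0.7513.
tan θ_B equals the same ratio, so θ_B = arctan(0.7513) = 36.92°.

θ_B ≈ 36.92°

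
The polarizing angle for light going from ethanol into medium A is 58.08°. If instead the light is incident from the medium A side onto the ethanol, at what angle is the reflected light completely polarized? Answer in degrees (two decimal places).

The two Brewster angles are complementary: θ_B' = 90° − θ_B = 90° − 58.08° = 31.92°.

θ_B' ≈ 31.92°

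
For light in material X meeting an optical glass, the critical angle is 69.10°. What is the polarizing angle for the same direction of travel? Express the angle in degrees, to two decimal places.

n₂/n₁ = sin θ_c = sin 69.10° = 0.9342.
tan θ_B equals the same ratio, so θ_B = arctan(0.9342) = 43.05°.

θ_B ≈ 43.05°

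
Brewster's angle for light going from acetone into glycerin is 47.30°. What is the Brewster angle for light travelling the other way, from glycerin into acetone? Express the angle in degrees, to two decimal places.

tan θ_B' = n₁/n₂ = 1/tan θ_B, so θ_B' = 90° − θ_B.
θ_B' = 90° − 47.30° = 42.70°.

θ_B' ≈ 42.70°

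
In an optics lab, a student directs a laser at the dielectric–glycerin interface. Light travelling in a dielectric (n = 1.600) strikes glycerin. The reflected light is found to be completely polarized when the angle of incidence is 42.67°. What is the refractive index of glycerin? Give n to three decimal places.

n ≈ 1.475

Brewster's law: tan θ_B = n₂/n₁ (light incident in a dielectric, refracted into glycerin).
n₂ = n₁ tan θ_B = 1.600 × tan 42.67° = 1.475.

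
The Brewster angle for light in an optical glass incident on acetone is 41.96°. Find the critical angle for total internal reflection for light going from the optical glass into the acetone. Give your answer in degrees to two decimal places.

tan θ_B = n₂/n₁ = tan 41.96° = 0.8991.
Total internal reflection: sin θ_c = n₂/n₁ = 0.8991.
θ_c = arcsin(0.8991) = 64.05°.

θ_c ≈ 64.05°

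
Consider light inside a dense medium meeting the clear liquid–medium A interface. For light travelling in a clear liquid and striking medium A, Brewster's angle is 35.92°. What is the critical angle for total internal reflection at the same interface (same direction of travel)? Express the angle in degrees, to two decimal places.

n₂/n₁ = tan 35.92° = 0.7244; the critical angle satisfies sin θ_c = n₂/n₁.
θ_c = arcsin(0.7244) = 46.42°.

θ_c ≈ 46.42°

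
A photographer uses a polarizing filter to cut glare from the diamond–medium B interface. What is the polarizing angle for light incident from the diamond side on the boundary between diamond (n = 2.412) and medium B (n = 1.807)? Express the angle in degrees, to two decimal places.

θ_B ≈ 36.84°

Brewster's condition: tan θ_B = n₂/n₁ = 1.807/2.412 = 0.7492. Taking the arctangent, θ_B = 36.84°.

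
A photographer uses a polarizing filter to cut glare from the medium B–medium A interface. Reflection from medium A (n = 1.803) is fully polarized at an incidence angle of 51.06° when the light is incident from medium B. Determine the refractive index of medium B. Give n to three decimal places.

Brewster's law: tan θ_B = n₂/n₁ (light incident in medium B, refracted into medium A).
n₁ = n₂ / tan θ_B = 1.803 / tan 51.06° = 1.457.

n ≈ 1.457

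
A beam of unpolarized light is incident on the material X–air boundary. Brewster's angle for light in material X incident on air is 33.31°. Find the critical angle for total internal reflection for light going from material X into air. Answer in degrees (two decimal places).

θ_c ≈ 41.08°

From Brewster, n₂/n₁ = tan θ_B = tan 33.31° = 0.6571.
Then sin θ_c = n₂/n₁ = 0.6571, so θ_c = arcsin 0.6571 = 41.08°.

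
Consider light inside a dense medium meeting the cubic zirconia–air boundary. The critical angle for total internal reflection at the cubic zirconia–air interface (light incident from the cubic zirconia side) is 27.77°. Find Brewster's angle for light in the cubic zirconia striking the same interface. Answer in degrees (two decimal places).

θ_B ≈ 24.98°

n₂/n₁ = sin θ_c = sin 27.77° = 0.4659.
tan θ_B equals the same ratio, so θ_B = arctan(0.4659) = 24.98°.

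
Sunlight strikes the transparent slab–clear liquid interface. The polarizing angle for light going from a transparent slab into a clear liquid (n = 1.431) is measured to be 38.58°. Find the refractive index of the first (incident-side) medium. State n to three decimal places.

Brewster's law: tan θ_B = n₂/n₁ (light incident in a transparent slab, refracted into a clear liquid).
n₁ = n₂ / tan θ_B = 1.431 / tan 38.58° = 1.794.

n ≈ 1.794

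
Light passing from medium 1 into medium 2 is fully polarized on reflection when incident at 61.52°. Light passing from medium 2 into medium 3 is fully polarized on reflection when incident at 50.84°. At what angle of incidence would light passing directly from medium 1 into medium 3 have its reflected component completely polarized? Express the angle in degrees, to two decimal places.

θ_B ≈ 66.16°

Each Brewster angle gives a ratio: n₂/n₁ = tan 61.52° = 1.8433, n₃/n₂ = tan 50.84° = 1.2279.
So n₃/n₁ = (n₂/n₁)(n₃/n₂) = 1.8433 × 1.2279 = 2.2633.
θ_B(1→3) = arctan(2.2633) = 66.16°.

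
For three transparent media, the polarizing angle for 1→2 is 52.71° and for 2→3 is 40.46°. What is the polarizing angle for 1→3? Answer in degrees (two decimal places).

θ_B ≈ 48.24°

tan θ_B(1→2) = n₂/n₁ = tan 52.71° = 1.3132.
tan θ_B(2→3) = n₃/n₂ = tan 40.46° = 0.8529.
Multiplying, n₃/n₁ = 1.3132 × 0.8529 = 1.1200, and θ_B(1→3) = arctan 1.1200 = 48.24°.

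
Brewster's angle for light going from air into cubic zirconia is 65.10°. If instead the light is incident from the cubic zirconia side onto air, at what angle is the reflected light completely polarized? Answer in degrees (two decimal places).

The two Brewster angles are complementary: θ_B' = 90° − θ_B = 90° − 65.10° = 24.90°.

θ_B' ≈ 24.90°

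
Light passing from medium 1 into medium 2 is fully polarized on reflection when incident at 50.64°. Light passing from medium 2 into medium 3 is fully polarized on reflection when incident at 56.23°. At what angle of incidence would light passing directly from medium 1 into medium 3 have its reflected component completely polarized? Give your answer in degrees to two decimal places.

θ_B ≈ 61.26°

Each Brewster angle gives a ratio: n₂/n₁ = tan 50.64° = 1.2192, n₃/n₂ = tan 56.23° = 1.4955.
n₃/n₁ = 1.8232. Then tan θ_B(1→3) = n₃/n₁, so θ_B(1→3) = arctan(1.8232) = 61.26°.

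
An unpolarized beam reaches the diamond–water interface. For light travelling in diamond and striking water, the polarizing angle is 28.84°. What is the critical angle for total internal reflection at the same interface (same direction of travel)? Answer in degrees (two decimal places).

n₂/n₁ = tan 28.84° = 0.5507; the critical angle satisfies sin θ_c = n₂/n₁.
θ_c = arcsin(0.5507) = 33.41°.

θ_c ≈ 33.41°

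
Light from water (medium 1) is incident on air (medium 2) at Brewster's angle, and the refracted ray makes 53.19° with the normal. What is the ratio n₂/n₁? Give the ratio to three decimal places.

At Brewster incidence θ_B = 90° − θ_t = 90° − 53.19° = 36.81°.
tan θ_B = n₂/n₁, so n₂/n₁ = tan 36.81° = 0.748.

n₂/n₁ ≈ 0.748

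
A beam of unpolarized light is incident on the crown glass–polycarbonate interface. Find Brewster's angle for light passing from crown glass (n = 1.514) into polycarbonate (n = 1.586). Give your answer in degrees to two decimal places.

θ_B ≈ 46.33°

Brewster's condition: tan θ_B = n₂/n₁ = 1.586/1.514 = 1.0476.
So θ_B = arctan 1.0476 = 46.33°.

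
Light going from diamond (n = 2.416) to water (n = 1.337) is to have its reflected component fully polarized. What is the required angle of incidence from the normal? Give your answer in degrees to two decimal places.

tan θ_B = n₂/n₁ = 1.337/2.416 = 0.5534. Taking the arctangent, θ_B = 28.96°.

θ_B ≈ 28.96°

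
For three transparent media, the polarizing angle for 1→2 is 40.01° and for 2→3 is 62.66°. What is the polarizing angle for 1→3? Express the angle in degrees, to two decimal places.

θ_B ≈ 58.37°

Each Brewster angle gives a ratio: n₂/n₁ = tan 40.01° = 0.8394, n₃/n₂ = tan 62.66° = 1.9342.
So n₃/n₁ = (n₂/n₁)(n₃/n₂) = 0.8394 × 1.9342 = 1.6235.
θ_B(1→3) = arctan(1.6235) = 58.37°.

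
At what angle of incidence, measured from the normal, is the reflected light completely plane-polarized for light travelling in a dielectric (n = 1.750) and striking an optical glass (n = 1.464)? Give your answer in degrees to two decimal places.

Brewster's condition: tan θ_B = n₂/n₁ = 1.464/1.750 = 0.8366. Taking the arctangent, θ_B = 39.91°.

θ_B ≈ 39.91°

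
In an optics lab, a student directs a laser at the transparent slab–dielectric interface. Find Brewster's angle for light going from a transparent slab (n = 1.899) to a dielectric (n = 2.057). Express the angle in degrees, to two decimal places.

θ_B ≈ 47.29°

Brewster's condition: tan θ_B = n₂/n₁ = 2.057/1.899 = 1.0832.
So θ_B = arctan 1.0832 = 47.29°.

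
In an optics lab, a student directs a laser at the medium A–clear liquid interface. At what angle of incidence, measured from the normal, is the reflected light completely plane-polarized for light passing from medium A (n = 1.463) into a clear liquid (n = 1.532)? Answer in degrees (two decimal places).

θ_B ≈ 46.32°

The reflected p-component vanishes when tan θ_B = n₂/n₁.
Here n₂/n₁ = 1.532/1.463 = 1.0472, and Brewster's law gives tan θ_B = n₂/n₁.
θ_B = arctan(1.0472) = 46.32°.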